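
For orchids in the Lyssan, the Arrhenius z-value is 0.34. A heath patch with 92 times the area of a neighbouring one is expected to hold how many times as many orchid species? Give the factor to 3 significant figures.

S₂/S₁ = (A₂/A₁)^z = 92^0.34
ln(S₂/S₁) = 0.34 × ln 92 = 0.34 × 4.5218 = 1.5374
S₂/S₁ = e^1.5374 ≈ 4.653

4.65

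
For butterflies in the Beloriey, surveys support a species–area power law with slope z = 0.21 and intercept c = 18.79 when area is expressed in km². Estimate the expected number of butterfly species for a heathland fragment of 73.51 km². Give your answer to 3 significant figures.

S = 18.79 × 73.51^0.21
ln S = ln 18.79 + 0.21 × ln 73.51 = 2.9333 + 0.21 × 4.2974 = 3.8358
S = e^3.8358 ≈ 46.33

46.3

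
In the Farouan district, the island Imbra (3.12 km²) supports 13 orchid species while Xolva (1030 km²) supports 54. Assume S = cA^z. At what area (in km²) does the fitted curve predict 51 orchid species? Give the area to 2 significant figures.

820 km²

z = ln(54/13) / ln(1030/3.12) = 1.4240 / 5.7995 = 0.2455
c = 13 / 3.12^0.2455 = 13 / 1.322 = 9.831
A = (51/9.831)^(1/0.2455) ⇒ ln A = ln(5.188)/0.2455 = 6.7045
A = e^6.7045 ≈ 816.1 km²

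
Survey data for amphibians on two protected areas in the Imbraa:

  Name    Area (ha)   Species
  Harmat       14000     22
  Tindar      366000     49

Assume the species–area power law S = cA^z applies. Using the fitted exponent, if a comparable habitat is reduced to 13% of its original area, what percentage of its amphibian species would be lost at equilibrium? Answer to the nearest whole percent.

39%

z = ln(49/22) / ln(366000/14000) = 0.8008 / 3.2636 = 0.2454
S_new/S_old = (A_new/A_old)^z = 0.13^0.2454 = exp(0.2454 × -2.0402) = 0.6062
Fraction lost = 1 − 0.6062 = 0.3938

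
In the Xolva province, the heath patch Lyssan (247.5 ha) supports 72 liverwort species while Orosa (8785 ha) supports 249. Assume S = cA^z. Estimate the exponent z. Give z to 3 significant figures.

Taking logs: ln S = ln c + z ln A, so z = (ln S₂ − ln S₁)/(ln A₂ − ln A₁).
z = ln(249/72) / ln(8785/247.5) = ln(3.458) / ln(35.49) = 1.2408 / 3.5694 = 0.3476

0.348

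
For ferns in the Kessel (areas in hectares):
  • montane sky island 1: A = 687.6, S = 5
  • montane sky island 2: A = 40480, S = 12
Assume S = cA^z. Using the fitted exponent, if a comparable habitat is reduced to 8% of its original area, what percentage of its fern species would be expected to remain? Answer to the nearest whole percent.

58%

z = ln(12/5) / ln(40480/687.6) = 0.8755 / 4.0754 = 0.2148
S_new/S_old = (A_new/A_old)^z = 0.08^0.2148 = exp(0.2148 × -2.5257) = 0.5812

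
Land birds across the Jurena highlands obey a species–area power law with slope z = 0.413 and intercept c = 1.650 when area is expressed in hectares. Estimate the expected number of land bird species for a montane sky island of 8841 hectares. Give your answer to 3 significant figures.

S = 1.65 × 8841^0.413
ln S = ln 1.65 + 0.413 × ln 8841 = 0.5008 + 0.413 × 9.0872 = 4.2538
S = e^4.2538 ≈ 70.37

70.4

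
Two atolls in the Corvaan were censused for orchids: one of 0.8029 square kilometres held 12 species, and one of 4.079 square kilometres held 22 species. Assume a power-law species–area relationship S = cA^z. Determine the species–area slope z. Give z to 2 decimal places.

Taking logs: ln S = ln c + z ln A, so z = (ln S₂ − ln S₁)/(ln A₂ − ln A₁).
z = ln(22/12) / ln(4.079/0.8029) = ln(1.833) / ln(5.08) = 0.6061 / 1.6254 = 0.3729

0.37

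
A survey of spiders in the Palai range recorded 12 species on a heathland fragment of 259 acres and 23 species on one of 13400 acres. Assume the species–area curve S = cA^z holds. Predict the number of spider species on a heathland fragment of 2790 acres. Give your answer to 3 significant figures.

17.8

z = ln(23/12) / ln(13400/259) = 0.6506 / 3.9462 = 0.1649
c = 12 / 259^0.1649 = 12 / 2.5 = 4.801
S₃ = 4.801 × 2790^0.1649 = 4.801 × 3.699 ≈ 17.76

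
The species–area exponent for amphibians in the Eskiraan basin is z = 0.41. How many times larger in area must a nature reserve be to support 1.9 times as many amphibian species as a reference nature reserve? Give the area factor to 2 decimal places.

4.79

(A₂/A₁)^0.41 = 1.9, so A₂/A₁ = 1.9^(1/0.41) = 1.9^2.439
ln(A₂/A₁) = ln 1.9 / 0.41 = 0.6419 / 0.41 = 1.5655
A₂/A₁ = e^1.5655 ≈ 4.785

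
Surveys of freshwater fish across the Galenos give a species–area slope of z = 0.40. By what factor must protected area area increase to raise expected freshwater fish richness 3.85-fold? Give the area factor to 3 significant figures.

(A₂/A₁)^0.4 = 3.85, so A₂/A₁ = 3.85^(1/0.4) = 3.85^2.5
ln(A₂/A₁) = ln 3.85 / 0.4 = 1.3481 / 0.4 = 3.3702
A₂/A₁ = e^3.3702 ≈ 29.08

29.1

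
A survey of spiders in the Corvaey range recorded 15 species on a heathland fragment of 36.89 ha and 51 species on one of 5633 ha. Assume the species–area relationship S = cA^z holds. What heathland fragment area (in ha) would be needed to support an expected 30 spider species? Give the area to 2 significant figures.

z = ln(51/15) / ln(5633/36.89) = 1.2238 / 5.0285 = 0.2434
c = 15 / 36.89^0.2434 = 15 / 2.406 = 6.234
A = (30/6.234)^(1/0.2434) ⇒ ln A = ln(4.812)/0.2434 = 6.4561
A = e^6.4561 ≈ 636.5 ha

640 ha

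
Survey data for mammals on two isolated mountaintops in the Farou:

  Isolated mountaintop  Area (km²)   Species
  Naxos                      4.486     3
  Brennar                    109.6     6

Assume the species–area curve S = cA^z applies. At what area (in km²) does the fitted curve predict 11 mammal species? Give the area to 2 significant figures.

1800 km²

z = ln(6/3) / ln(109.6/4.486) = 0.6931 / 3.1959 = 0.2169
c = 3 / 4.486^0.2169 = 3 / 1.385 = 2.166
A = (11/2.166)^(1/0.2169) ⇒ ln A = ln(5.078)/0.2169 = 7.4915
A = e^7.4915 ≈ 1793 km²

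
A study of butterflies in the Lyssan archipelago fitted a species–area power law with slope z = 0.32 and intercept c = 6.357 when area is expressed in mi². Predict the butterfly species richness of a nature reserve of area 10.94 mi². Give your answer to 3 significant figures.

S = 6.357 × 10.94^0.32
ln S = ln 6.357 + 0.32 × ln 10.94 = 1.8496 + 0.32 × 2.3924 = 2.6151
S = e^2.6151 ≈ 13.67

13.7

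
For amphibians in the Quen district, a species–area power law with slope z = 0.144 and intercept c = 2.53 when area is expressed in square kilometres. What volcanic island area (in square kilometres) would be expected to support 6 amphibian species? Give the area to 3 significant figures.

6 = 2.53 × A^0.144  ⇒  A^0.144 = 6/2.53 = 2.372
ln A = ln(2.372) / 0.144 = 0.8635 / 0.144 = 5.9968
A = e^5.9968 ≈ 402.1 square kilometres

402 square kilometres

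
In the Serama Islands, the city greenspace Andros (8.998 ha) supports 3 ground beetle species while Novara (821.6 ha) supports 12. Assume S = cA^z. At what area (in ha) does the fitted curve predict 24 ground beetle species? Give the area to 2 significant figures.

z = ln(12/3) / ln(821.6/8.998) = 1.3863 / 4.5143 = 0.3071
c = 3 / 8.998^0.3071 = 3 / 1.963 = 1.528
A = (24/1.528)^(1/0.3071) ⇒ ln A = ln(15.71)/0.3071 = 8.9684
A = e^8.9684 ≈ 7851 ha

7900 ha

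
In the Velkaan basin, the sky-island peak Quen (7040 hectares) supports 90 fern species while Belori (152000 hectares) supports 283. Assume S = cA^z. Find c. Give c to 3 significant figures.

z = ln(S₂/S₁) / ln(A₂/A₁) = ln(283/90) / ln(152000/7040) = 1.1456 / 3.0723 = 0.3729
c = S₁ / A₁^z = 90 / 7040^0.3729 = 90 / 27.21 = 3.307

3.31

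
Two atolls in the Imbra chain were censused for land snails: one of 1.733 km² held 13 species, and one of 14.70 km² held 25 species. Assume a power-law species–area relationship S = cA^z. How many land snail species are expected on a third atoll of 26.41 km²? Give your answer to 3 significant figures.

z = ln(25/13) / ln(14.7/1.733) = 0.6539 / 2.1380 = 0.3059
c = 13 / 1.733^0.3059 = 13 / 1.183 = 10.99
S₃ = 10.99 × 26.41^0.3059 = 10.99 × 2.722 ≈ 29.91

29.9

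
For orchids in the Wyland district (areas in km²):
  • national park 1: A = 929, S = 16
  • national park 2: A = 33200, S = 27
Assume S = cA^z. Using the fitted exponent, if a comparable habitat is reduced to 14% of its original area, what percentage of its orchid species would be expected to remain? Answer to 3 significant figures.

75.0%

z = ln(27/16) / ln(33200/929) = 0.5232 / 3.5762 = 0.1463
S_new/S_old = (A_new/A_old)^z = 0.14^0.1463 = exp(0.1463 × -1.9661) = 0.75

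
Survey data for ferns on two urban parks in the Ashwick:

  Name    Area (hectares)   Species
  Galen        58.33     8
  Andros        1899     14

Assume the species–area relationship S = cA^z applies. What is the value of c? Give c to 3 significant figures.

4.16

z = ln(S₂/S₁) / ln(A₂/A₁) = ln(14/8) / ln(1899/58.33) = 0.5596 / 3.4830 = 0.1607
c = S₁ / A₁^z = 8 / 58.33^0.1607 = 8 / 1.922 = 4.163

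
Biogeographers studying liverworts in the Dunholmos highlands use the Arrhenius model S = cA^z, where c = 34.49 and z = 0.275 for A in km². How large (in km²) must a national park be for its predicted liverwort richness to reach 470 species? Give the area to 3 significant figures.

470 = 34.49 × A^0.275  ⇒  A^0.275 = 470/34.49 = 13.63
ln A = ln(13.63) / 0.275 = 2.6121 / 0.275 = 9.4984
A = e^9.4984 ≈ 13339 km²

13300 km²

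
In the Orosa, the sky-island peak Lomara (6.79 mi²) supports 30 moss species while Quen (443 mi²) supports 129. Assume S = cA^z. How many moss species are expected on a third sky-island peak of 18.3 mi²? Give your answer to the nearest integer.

z = ln(129/30) / ln(443/6.79) = 1.4586 / 4.1781 = 0.3491
c = 30 / 6.79^0.3491 = 30 / 1.952 = 15.37
S₃ = 15.37 × 18.3^0.3491 = 15.37 × 2.759 ≈ 42.41

42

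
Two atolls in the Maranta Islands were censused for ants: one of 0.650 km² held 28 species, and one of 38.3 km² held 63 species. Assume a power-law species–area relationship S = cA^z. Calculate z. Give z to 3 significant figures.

0.199

Taking logs: ln S = ln c + z ln A, so z = (ln S₂ − ln S₁)/(ln A₂ − ln A₁).
z = ln(63/28) / ln(38.3/0.65) = ln(2.25) / ln(58.92) = 0.8109 / 4.0762 = 0.1989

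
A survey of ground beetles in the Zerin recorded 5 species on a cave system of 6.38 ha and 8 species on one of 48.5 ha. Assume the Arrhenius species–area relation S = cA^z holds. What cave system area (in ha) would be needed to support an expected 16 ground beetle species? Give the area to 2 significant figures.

z = ln(8/5) / ln(48.5/6.38) = 0.4700 / 2.0284 = 0.2317
c = 5 / 6.38^0.2317 = 5 / 1.536 = 3.254
A = (16/3.254)^(1/0.2317) ⇒ ln A = ln(4.916)/0.2317 = 6.8730
A = e^6.8730 ≈ 965.8 ha

970 ha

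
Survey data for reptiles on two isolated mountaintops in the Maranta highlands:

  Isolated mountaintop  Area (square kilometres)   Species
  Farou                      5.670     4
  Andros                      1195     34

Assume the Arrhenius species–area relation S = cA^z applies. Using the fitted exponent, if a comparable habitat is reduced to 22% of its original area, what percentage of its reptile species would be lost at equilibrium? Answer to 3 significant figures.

45.4%

z = ln(34/4) / ln(1195/5.67) = 2.1401 / 5.3507 = 0.4000
S_new/S_old = (A_new/A_old)^z = 0.22^0.4000 = exp(0.4000 × -1.5141) = 0.5458
Fraction lost = 1 − 0.5458 = 0.4542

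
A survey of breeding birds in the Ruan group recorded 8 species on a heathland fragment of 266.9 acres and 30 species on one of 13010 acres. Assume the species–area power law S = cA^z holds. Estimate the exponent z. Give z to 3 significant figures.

0.340

Taking logs: ln S = ln c + z ln A, so z = (ln S₂ − ln S₁)/(ln A₂ − ln A₁).
z = ln(30/8) / ln(13010/266.9) = ln(3.75) / ln(48.74) = 1.3218 / 3.8866 = 0.3401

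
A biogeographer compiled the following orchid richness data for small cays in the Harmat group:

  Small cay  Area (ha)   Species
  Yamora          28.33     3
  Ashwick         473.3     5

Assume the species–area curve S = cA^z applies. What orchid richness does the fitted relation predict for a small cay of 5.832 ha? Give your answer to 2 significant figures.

2.3

z = ln(5/3) / ln(473.3/28.33) = 0.5108 / 2.8158 = 0.1814
c = 3 / 28.33^0.1814 = 3 / 1.834 = 1.636
S₃ = 1.636 × 5.832^0.1814 = 1.636 × 1.377 ≈ 2.252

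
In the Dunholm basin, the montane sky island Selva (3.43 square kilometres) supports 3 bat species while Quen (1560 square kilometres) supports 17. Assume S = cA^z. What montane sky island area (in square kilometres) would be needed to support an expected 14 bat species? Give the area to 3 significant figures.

z = ln(17/3) / ln(1560/3.43) = 1.7346 / 6.1199 = 0.2834
c = 3 / 3.43^0.2834 = 3 / 1.418 = 2.115
A = (14/2.115)^(1/0.2834) ⇒ ln A = ln(6.618)/0.2834 = 6.6674
A = e^6.6674 ≈ 786.4 square kilometres

786 square kilometres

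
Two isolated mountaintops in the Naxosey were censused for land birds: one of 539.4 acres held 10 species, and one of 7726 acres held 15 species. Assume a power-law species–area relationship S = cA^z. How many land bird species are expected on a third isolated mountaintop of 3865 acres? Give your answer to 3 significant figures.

z = ln(15/10) / ln(7726/539.4) = 0.4055 / 2.6619 = 0.1523
c = 10 / 539.4^0.1523 = 10 / 2.607 = 3.836
S₃ = 3.836 × 3865^0.1523 = 3.836 × 3.519 ≈ 13.5

13.5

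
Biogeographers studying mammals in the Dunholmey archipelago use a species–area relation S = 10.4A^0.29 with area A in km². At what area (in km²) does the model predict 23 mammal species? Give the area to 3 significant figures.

23 = 10.4 × A^0.29  ⇒  A^0.29 = 23/10.4 = 2.212
ln A = ln(2.212) / 0.29 = 0.7937 / 0.29 = 2.7369
A = e^2.7369 ≈ 15.44 km²

15.4 km²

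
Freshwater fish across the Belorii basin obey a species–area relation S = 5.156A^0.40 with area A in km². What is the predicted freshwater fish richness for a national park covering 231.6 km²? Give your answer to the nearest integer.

S = 5.156 × 231.6^0.4 = 5.156 × 8.829 ≈ 45.52

46 species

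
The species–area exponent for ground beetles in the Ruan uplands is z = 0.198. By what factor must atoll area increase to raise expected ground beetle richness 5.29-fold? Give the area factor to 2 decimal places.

4506.26

(A₂/A₁)^0.198 = 5.29, so A₂/A₁ = 5.29^(1/0.198) = 5.29^5.051
ln(A₂/A₁) = ln 5.29 / 0.198 = 1.6658 / 0.198 = 8.4132
A₂/A₁ = e^8.4132 ≈ 4506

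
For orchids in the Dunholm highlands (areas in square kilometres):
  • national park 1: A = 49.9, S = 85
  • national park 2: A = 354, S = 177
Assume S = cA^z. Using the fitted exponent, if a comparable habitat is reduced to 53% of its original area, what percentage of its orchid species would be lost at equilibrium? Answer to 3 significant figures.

z = ln(177/85) / ln(354/49.9) = 0.7335 / 1.9593 = 0.3744
S_new/S_old = (A_new/A_old)^z = 0.53^0.3744 = exp(0.3744 × -0.6349) = 0.7885
Fraction lost = 1 − 0.7885 = 0.2115

21.2%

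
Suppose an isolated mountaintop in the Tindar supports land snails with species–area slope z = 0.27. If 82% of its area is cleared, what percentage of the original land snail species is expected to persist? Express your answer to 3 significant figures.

62.9%

S_new/S_old = (A_new/A_old)^z = 0.18^0.27
= exp(0.27 × ln 0.18) = exp(0.27 × -1.7148) = exp(-0.4630) ≈ 0.6294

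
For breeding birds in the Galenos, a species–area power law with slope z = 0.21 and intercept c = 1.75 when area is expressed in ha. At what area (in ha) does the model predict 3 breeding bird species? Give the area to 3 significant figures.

13.0 ha

3 = 1.75 × A^0.21  ⇒  A^0.21 = 3/1.75 = 1.714
ln A = ln(1.714) / 0.21 = 0.5390 / 0.21 = 2.5667
A = e^2.5667 ≈ 13.02 ha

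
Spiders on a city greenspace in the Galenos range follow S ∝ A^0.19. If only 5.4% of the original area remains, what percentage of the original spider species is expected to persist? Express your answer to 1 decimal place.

S_new/S_old = (A_new/A_old)^z = 0.054^0.19
= exp(0.19 × ln 0.054) = exp(0.19 × -2.9188) = exp(-0.5546) ≈ 0.5743

57.4%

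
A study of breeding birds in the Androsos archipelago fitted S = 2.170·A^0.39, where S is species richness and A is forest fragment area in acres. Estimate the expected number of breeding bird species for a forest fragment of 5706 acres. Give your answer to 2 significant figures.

S = 2.17 × 5706^0.39
ln S = ln 2.17 + 0.39 × ln 5706 = 0.7747 + 0.39 × 8.6493 = 4.1479
S = e^4.1479 ≈ 63.3

63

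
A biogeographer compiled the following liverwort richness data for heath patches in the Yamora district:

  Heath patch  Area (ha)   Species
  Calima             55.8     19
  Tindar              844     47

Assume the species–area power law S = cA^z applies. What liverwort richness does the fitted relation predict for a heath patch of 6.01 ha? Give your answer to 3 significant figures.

z = ln(47/19) / ln(844/55.8) = 0.9057 / 2.7164 = 0.3334
c = 19 / 55.8^0.3334 = 19 / 3.823 = 4.97
S₃ = 4.97 × 6.01^0.3334 = 4.97 × 1.818 ≈ 9.038

9.04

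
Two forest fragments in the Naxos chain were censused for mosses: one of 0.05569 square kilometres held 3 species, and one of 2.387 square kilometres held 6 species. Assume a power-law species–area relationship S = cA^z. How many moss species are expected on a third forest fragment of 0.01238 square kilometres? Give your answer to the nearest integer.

2

z = ln(6/3) / ln(2.387/0.05569) = 0.6931 / 3.7580 = 0.1844
c = 3 / 0.05569^0.1844 = 3 / 0.587 = 5.11
S₃ = 5.11 × 0.01238^0.1844 = 5.11 × 0.4448 ≈ 2.273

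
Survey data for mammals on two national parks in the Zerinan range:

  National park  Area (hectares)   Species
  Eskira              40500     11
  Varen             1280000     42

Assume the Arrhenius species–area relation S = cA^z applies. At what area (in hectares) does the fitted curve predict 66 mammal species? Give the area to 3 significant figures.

z = ln(42/11) / ln(1280000/40500) = 1.3398 / 3.4533 = 0.3880
c = 11 / 40500^0.3880 = 11 / 61.31 = 0.1794
A = (66/0.1794)^(1/0.3880) ⇒ ln A = ln(367.9)/0.3880 = 15.2274
A = e^15.2274 ≈ 4103609 hectares

4100000 hectares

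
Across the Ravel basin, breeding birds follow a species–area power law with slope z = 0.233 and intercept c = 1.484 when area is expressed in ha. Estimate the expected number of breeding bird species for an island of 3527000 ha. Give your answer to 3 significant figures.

S = 1.484 × 3527000^0.233 = 1.484 × 33.54 ≈ 49.77

49.8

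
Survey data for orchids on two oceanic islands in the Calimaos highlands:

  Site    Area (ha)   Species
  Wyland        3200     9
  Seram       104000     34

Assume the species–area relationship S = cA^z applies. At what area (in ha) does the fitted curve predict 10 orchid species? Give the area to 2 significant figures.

4200 ha

z = ln(34/9) / ln(104000/3200) = 1.3291 / 3.4812 = 0.3818
c = 9 / 3200^0.3818 = 9 / 21.79 = 0.413
A = (10/0.413)^(1/0.3818) ⇒ ln A = ln(24.21)/0.3818 = 8.3469
A = e^8.3469 ≈ 4217 ha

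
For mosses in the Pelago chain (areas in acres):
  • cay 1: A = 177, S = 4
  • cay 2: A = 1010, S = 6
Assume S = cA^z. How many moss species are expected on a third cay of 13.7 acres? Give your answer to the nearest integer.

z = ln(6/4) / ln(1010/177) = 0.4055 / 1.7416 = 0.2328
c = 4 / 177^0.2328 = 4 / 3.337 = 1.199
S₃ = 1.199 × 13.7^0.2328 = 1.199 × 1.839 ≈ 2.205

2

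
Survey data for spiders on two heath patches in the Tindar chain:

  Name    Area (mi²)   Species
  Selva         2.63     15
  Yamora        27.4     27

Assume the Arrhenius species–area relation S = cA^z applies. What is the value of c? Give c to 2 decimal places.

11.77

z = ln(S₂/S₁) / ln(A₂/A₁) = ln(27/15) / ln(27.4/2.63) = 0.5878 / 2.3436 = 0.2508
c = S₁ / A₁^z = 15 / 2.63^0.2508 = 15 / 1.274 = 11.77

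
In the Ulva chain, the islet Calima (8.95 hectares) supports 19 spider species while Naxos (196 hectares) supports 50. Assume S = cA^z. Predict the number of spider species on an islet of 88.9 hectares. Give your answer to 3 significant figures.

39.0

z = ln(50/19) / ln(196/8.95) = 0.9676 / 3.0865 = 0.3135
c = 19 / 8.95^0.3135 = 19 / 1.988 = 9.558
S₃ = 9.558 × 88.9^0.3135 = 9.558 × 4.083 ≈ 39.02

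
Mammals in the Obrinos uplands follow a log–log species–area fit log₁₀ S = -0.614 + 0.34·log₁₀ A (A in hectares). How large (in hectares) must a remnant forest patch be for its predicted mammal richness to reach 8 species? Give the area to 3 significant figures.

29000 hectares

8 = 0.2432 × A^0.34  ⇒  A^0.34 = 8/0.2432 = 32.89
ln A = ln(32.89) / 0.34 = 3.4932 / 0.34 = 10.2742
A = e^10.2742 ≈ 28975 hectares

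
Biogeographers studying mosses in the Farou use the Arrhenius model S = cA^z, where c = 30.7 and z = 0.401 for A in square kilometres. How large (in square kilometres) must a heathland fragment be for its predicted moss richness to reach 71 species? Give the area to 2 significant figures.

71 = 30.7 × A^0.401  ⇒  A^0.401 = 71/30.7 = 2.313
ln A = ln(2.313) / 0.401 = 0.8384 / 0.401 = 2.0908
A = e^2.0908 ≈ 8.092 square kilometres

8.1 square kilometres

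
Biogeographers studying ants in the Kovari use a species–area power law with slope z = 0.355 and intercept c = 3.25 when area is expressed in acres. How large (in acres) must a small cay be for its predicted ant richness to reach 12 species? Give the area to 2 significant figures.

12 = 3.25 × A^0.355  ⇒  A^0.355 = 12/3.25 = 3.692
ln A = ln(3.692) / 0.355 = 1.3063 / 0.355 = 3.6796
A = e^3.6796 ≈ 39.63 acres

40 acres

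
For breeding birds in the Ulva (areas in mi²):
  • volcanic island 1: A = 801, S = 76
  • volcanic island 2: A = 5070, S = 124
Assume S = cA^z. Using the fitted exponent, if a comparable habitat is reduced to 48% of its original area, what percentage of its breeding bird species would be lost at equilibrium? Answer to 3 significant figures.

z = ln(124/76) / ln(5070/801) = 0.4895 / 1.8452 = 0.2653
S_new/S_old = (A_new/A_old)^z = 0.48^0.2653 = exp(0.2653 × -0.7340) = 0.8231
Fraction lost = 1 − 0.8231 = 0.1769

17.7%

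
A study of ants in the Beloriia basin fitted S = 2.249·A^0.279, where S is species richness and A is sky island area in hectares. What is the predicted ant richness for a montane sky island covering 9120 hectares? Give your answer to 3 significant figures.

28.6

S = 2.249 × 9120^0.279
ln S = ln 2.249 + 0.279 × ln 9120 = 0.8105 + 0.279 × 9.1182 = 3.3545
S = e^3.3545 ≈ 28.63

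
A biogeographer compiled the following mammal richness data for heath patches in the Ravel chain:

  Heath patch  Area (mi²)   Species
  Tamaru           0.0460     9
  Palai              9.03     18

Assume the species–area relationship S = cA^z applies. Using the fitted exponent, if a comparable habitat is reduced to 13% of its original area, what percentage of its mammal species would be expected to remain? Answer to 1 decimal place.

z = ln(18/9) / ln(9.03/0.046) = 0.6931 / 5.2797 = 0.1313
S_new/S_old = (A_new/A_old)^z = 0.13^0.1313 = exp(0.1313 × -2.0402) = 0.765

76.5%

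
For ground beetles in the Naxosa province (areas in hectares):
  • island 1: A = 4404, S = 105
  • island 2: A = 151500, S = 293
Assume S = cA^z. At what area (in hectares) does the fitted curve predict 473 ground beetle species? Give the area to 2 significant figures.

790000 hectares

z = ln(293/105) / ln(151500/4404) = 1.0262 / 3.5381 = 0.2900
c = 105 / 4404^0.2900 = 105 / 11.4 = 9.211
A = (473/9.211)^(1/0.2900) ⇒ ln A = ln(51.35)/0.2900 = 13.5795
A = e^13.5795 ≈ 789791 hectares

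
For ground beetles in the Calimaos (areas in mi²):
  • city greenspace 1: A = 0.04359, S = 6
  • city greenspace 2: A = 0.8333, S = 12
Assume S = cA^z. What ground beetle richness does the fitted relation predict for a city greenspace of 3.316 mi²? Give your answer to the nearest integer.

17

z = ln(12/6) / ln(0.8333/0.04359) = 0.6931 / 2.9506 = 0.2349
c = 6 / 0.04359^0.2349 = 6 / 0.479 = 12.53
S₃ = 12.53 × 3.316^0.2349 = 12.53 × 1.325 ≈ 16.6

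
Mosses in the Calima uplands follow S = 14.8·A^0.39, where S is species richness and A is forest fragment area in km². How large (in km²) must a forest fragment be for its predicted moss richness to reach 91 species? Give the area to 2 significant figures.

110 km²

91 = 14.8 × A^0.39  ⇒  A^0.39 = 91/14.8 = 6.149
ln A = ln(6.149) / 0.39 = 1.8162 / 0.39 = 4.6570
A = e^4.6570 ≈ 105.3 km²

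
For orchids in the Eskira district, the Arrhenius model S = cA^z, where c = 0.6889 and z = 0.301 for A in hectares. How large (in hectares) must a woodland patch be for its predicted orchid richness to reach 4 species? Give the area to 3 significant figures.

345 hectares

4 = 0.6889 × A^0.301  ⇒  A^0.301 = 4/0.6889 = 5.806
ln A = ln(5.806) / 0.301 = 1.7590 / 0.301 = 5.8437
A = e^5.8437 ≈ 345.1 hectares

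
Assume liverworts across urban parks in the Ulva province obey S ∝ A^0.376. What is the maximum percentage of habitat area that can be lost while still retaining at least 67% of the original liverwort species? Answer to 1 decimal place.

65.5%

Need (A_new/A_old)^0.376 = 0.67, so A_new/A_old = 0.67^(1/0.376) = 0.67^2.66
ln(A_new/A_old) = ln 0.67 / 0.376 = -0.4005 / 0.376 = -1.0651
A_new/A_old = e^-1.0651 ≈ 0.3447
Fraction that can be lost = 1 − 0.3447 = 0.6553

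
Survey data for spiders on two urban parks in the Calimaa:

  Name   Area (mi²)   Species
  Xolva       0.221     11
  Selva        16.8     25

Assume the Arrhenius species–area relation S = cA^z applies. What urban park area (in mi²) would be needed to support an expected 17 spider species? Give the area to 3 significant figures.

z = ln(25/11) / ln(16.8/0.221) = 0.8210 / 4.3310 = 0.1896
c = 11 / 0.221^0.1896 = 11 / 0.7511 = 14.64
A = (17/14.64)^(1/0.1896) ⇒ ln A = ln(1.161)/0.1896 = 0.7869
A = e^0.7869 ≈ 2.197 mi²

2.20 mi²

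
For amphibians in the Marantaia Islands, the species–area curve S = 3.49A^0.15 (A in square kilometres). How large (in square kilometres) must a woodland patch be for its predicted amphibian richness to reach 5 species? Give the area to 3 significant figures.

5 = 3.49 × A^0.15  ⇒  A^0.15 = 5/3.49 = 1.433
ln A = ln(1.433) / 0.15 = 0.3595 / 0.15 = 2.3969
A = e^2.3969 ≈ 10.99 square kilometres

11.0 square kilometres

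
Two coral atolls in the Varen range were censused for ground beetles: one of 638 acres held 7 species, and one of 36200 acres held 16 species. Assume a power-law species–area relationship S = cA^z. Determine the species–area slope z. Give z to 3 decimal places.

Taking logs: ln S = ln c + z ln A, so z = (ln S₂ − ln S₁)/(ln A₂ − ln A₁).
z = ln(16/7) / ln(36200/638) = ln(2.286) / ln(56.74) = 0.8267 / 4.0385 = 0.2047

0.205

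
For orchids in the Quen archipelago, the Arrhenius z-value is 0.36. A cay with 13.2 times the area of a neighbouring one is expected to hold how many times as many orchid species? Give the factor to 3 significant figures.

S₂/S₁ = (A₂/A₁)^z = 13.2^0.36
ln(S₂/S₁) = 0.36 × ln 13.2 = 0.36 × 2.5802 = 0.9289
S₂/S₁ = e^0.9289 ≈ 2.532

2.53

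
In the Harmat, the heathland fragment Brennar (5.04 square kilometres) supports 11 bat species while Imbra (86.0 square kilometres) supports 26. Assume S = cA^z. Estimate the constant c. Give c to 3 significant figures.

z = ln(S₂/S₁) / ln(A₂/A₁) = ln(26/11) / ln(86/5.04) = 0.8602 / 2.8369 = 0.3032
c = S₁ / A₁^z = 11 / 5.04^0.3032 = 11 / 1.633 = 6.736

6.74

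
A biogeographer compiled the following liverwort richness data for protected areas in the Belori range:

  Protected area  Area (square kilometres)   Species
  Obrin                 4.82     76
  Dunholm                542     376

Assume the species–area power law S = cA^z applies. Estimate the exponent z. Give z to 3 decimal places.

0.339

Taking logs: ln S = ln c + z ln A, so z = (ln S₂ − ln S₁)/(ln A₂ − ln A₁).
z = ln(376/76) / ln(542/4.82) = ln(4.947) / ln(112.4) = 1.5989 / 4.7225 = 0.3386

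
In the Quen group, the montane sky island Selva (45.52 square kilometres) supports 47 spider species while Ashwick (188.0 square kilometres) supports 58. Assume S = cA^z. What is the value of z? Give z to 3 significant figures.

Taking logs: ln S = ln c + z ln A, so z = (ln S₂ − ln S₁)/(ln A₂ − ln A₁).
z = ln(58/47) / ln(188/45.52) = ln(1.234) / ln(4.13) = 0.2103 / 1.4183 = 0.1483

0.148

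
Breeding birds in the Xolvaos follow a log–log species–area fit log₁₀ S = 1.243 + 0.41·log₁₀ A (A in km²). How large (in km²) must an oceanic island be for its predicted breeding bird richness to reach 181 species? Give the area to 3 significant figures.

298 km²

181 = 17.5 × A^0.41  ⇒  A^0.41 = 181/17.5 = 10.34
ln A = ln(10.34) / 0.41 = 2.3364 / 0.41 = 5.6985
A = e^5.6985 ≈ 298.4 km²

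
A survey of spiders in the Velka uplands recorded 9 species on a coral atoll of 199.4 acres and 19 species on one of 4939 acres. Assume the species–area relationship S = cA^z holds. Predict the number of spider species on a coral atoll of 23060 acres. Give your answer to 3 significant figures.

z = ln(19/9) / ln(4939/199.4) = 0.7472 / 3.2096 = 0.2328
c = 9 / 199.4^0.2328 = 9 / 3.431 = 2.623
S₃ = 2.623 × 23060^0.2328 = 2.623 × 10.37 ≈ 27.2

27.2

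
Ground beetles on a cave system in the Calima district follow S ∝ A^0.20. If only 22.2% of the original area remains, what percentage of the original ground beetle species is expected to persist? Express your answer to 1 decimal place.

74.0%

S_new/S_old = (A_new/A_old)^z = 0.222^0.2
= exp(0.2 × ln 0.222) = exp(0.2 × -1.5051) = exp(-0.3010) ≈ 0.7401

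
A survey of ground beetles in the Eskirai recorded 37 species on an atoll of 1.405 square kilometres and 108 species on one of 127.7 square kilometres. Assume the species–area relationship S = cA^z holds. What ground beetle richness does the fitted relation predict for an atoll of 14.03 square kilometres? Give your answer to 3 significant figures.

63.9

z = ln(108/37) / ln(127.7/1.405) = 1.0712 / 4.5096 = 0.2375
c = 37 / 1.405^0.2375 = 37 / 1.084 = 34.13
S₃ = 34.13 × 14.03^0.2375 = 34.13 × 1.873 ≈ 63.91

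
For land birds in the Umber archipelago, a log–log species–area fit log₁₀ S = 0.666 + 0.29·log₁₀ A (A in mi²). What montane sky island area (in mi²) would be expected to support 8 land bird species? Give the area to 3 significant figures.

8 = 4.634 × A^0.29  ⇒  A^0.29 = 8/4.634 = 1.726
ln A = ln(1.726) / 0.29 = 0.5459 / 0.29 = 1.8825
A = e^1.8825 ≈ 6.57 mi²

6.57 mi²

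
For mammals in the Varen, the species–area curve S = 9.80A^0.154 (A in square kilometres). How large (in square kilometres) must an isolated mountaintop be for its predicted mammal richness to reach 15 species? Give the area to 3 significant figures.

15 = 9.8 × A^0.154  ⇒  A^0.154 = 15/9.8 = 1.531
ln A = ln(1.531) / 0.154 = 0.4257 / 0.154 = 2.7641
A = e^2.7641 ≈ 15.86 square kilometres

15.9 square kilometres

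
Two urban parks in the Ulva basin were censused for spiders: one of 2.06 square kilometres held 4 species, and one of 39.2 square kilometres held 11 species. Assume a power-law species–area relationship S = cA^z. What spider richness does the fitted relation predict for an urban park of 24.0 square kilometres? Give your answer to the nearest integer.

9

z = ln(11/4) / ln(39.2/2.06) = 1.0116 / 2.9460 = 0.3434
c = 4 / 2.06^0.3434 = 4 / 1.282 = 3.121
S₃ = 3.121 × 24^0.3434 = 3.121 × 2.978 ≈ 9.295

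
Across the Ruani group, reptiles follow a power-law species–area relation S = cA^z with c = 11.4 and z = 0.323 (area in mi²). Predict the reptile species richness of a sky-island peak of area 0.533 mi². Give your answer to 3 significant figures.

9.30

S = 11.4 × 0.533^0.323
ln S = ln 11.4 + 0.323 × ln 0.533 = 2.4336 + 0.323 × -0.6292 = 2.2304
S = e^2.2304 ≈ 9.303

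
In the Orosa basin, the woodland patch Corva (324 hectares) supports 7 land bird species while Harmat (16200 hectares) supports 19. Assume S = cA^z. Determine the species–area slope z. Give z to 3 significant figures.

0.255

Taking logs: ln S = ln c + z ln A, so z = (ln S₂ − ln S₁)/(ln A₂ − ln A₁).
z = ln(19/7) / ln(16200/324) = ln(2.714) / ln(50) = 0.9985 / 3.9120 = 0.2552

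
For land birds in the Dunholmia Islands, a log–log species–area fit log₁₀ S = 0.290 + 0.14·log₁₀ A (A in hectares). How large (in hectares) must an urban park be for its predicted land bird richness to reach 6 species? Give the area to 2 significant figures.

3100 hectares

6 = 1.95 × A^0.14  ⇒  A^0.14 = 6/1.95 = 3.077
ln A = ln(3.077) / 0.14 = 1.1240 / 0.14 = 8.0286
A = e^8.0286 ≈ 3068 hectares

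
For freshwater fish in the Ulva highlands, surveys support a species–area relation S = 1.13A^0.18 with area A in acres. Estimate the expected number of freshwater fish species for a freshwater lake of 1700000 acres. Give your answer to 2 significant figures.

15

S = 1.13 × 1700000^0.18
ln S = ln 1.13 + 0.18 × ln 1700000 = 0.1222 + 0.18 × 14.3461 = 2.7045
S = e^2.7045 ≈ 14.95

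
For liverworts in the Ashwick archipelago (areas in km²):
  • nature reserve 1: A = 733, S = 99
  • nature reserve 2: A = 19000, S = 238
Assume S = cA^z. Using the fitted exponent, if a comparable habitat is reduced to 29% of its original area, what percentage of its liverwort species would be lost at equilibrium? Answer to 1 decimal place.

z = ln(238/99) / ln(19000/733) = 0.8772 / 3.2550 = 0.2695
S_new/S_old = (A_new/A_old)^z = 0.29^0.2695 = exp(0.2695 × -1.2379) = 0.7164
Fraction lost = 1 − 0.7164 = 0.2836

28.4%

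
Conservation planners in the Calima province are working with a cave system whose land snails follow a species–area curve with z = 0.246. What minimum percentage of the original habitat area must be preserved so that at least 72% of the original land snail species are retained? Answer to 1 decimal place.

Need (A_new/A_old)^0.246 = 0.72, so A_new/A_old = 0.72^(1/0.246) = 0.72^4.065
ln(A_new/A_old) = ln 0.72 / 0.246 = -0.3285 / 0.246 = -1.3354
A_new/A_old = e^-1.3354 ≈ 0.2631

26.3%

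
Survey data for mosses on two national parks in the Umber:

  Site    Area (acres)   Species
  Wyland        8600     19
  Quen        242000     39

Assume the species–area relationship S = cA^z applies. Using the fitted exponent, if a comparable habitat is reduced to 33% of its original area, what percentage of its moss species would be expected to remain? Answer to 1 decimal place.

z = ln(39/19) / ln(242000/8600) = 0.7191 / 3.3372 = 0.2155
S_new/S_old = (A_new/A_old)^z = 0.33^0.2155 = exp(0.2155 × -1.1087) = 0.7875

78.7%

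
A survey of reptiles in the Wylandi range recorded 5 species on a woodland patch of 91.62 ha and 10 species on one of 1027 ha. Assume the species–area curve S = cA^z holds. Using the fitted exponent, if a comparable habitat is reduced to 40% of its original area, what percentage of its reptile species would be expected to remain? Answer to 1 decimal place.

z = ln(10/5) / ln(1027/91.62) = 0.6931 / 2.4167 = 0.2868
S_new/S_old = (A_new/A_old)^z = 0.4^0.2868 = exp(0.2868 × -0.9163) = 0.7689

76.9%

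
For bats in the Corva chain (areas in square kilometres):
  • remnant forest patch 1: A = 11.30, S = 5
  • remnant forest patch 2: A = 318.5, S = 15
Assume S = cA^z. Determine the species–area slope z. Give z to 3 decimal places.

0.329

Taking logs: ln S = ln c + z ln A, so z = (ln S₂ − ln S₁)/(ln A₂ − ln A₁).
z = ln(15/5) / ln(318.5/11.3) = ln(3) / ln(28.19) = 1.0986 / 3.3388 = 0.3290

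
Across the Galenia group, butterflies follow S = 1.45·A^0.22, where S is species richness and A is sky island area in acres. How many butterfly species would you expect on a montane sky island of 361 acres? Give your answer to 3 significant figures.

5.30

S = 1.45 × 361^0.22 = 1.45 × 3.653 ≈ 5.297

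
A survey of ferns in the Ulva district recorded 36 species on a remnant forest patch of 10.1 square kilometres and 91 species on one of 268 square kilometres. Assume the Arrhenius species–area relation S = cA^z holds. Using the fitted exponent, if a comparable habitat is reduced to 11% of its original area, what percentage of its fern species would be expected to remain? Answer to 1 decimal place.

53.6%

z = ln(91/36) / ln(268/10.1) = 0.9273 / 3.2785 = 0.2829
S_new/S_old = (A_new/A_old)^z = 0.11^0.2829 = exp(0.2829 × -2.2073) = 0.5356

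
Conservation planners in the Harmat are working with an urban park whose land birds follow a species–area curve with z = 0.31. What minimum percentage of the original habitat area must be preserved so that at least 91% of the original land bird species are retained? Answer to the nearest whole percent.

74%

Need (A_new/A_old)^0.31 = 0.91, so A_new/A_old = 0.91^(1/0.31) = 0.91^3.226
ln(A_new/A_old) = ln 0.91 / 0.31 = -0.0943 / 0.31 = -0.3042
A_new/A_old = e^-0.3042 ≈ 0.7377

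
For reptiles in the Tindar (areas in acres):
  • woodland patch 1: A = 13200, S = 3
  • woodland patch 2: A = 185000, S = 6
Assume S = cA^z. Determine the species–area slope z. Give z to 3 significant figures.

Taking logs: ln S = ln c + z ln A, so z = (ln S₂ − ln S₁)/(ln A₂ − ln A₁).
z = ln(6/3) / ln(185000/13200) = ln(2) / ln(14.02) = 0.6931 / 2.6401 = 0.2625

0.263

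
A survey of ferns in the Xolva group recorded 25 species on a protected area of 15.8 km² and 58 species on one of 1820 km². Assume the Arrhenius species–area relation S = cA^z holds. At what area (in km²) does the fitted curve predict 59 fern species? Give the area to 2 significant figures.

z = ln(58/25) / ln(1820/15.8) = 0.8416 / 4.7466 = 0.1773
c = 25 / 15.8^0.1773 = 25 / 1.631 = 15.33
A = (59/15.33)^(1/0.1773) ⇒ ln A = ln(3.85)/0.1773 = 7.6030
A = e^7.6030 ≈ 2004 km²

2000 km²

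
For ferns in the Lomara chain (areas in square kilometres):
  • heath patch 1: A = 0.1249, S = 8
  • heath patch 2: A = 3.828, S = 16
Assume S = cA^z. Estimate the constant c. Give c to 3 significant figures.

12.2

z = ln(S₂/S₁) / ln(A₂/A₁) = ln(16/8) / ln(3.828/0.1249) = 0.6931 / 3.4226 = 0.2025
c = S₁ / A₁^z = 8 / 0.1249^0.2025 = 8 / 0.6562 = 12.19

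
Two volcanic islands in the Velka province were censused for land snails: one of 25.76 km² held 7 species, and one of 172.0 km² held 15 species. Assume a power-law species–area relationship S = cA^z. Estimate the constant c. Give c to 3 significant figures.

z = ln(S₂/S₁) / ln(A₂/A₁) = ln(15/7) / ln(172/25.76) = 0.7621 / 1.8987 = 0.4014
c = S₁ / A₁^z = 7 / 25.76^0.4014 = 7 / 3.684 = 1.9

1.90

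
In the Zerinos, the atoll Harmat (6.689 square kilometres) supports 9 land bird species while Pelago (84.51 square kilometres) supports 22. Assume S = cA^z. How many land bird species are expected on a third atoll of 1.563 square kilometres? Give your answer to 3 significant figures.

z = ln(22/9) / ln(84.51/6.689) = 0.8938 / 2.5364 = 0.3524
c = 9 / 6.689^0.3524 = 9 / 1.954 = 4.607
S₃ = 4.607 × 1.563^0.3524 = 4.607 × 1.17 ≈ 5.392

5.39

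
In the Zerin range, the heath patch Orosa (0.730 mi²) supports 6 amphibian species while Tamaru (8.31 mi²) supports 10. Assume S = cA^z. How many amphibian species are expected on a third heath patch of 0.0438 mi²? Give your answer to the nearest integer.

3

z = ln(10/6) / ln(8.31/0.73) = 0.5108 / 2.4322 = 0.2100
c = 6 / 0.73^0.2100 = 6 / 0.936 = 6.41
S₃ = 6.41 × 0.0438^0.2100 = 6.41 × 0.5184 ≈ 3.323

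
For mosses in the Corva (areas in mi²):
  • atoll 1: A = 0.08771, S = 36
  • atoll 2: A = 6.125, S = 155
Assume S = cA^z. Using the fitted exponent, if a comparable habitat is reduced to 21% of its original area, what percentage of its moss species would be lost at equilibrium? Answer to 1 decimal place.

z = ln(155/36) / ln(6.125/0.08771) = 1.4599 / 4.2461 = 0.3438
S_new/S_old = (A_new/A_old)^z = 0.21^0.3438 = exp(0.3438 × -1.5606) = 0.5847
Fraction lost = 1 − 0.5847 = 0.4153

41.5%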